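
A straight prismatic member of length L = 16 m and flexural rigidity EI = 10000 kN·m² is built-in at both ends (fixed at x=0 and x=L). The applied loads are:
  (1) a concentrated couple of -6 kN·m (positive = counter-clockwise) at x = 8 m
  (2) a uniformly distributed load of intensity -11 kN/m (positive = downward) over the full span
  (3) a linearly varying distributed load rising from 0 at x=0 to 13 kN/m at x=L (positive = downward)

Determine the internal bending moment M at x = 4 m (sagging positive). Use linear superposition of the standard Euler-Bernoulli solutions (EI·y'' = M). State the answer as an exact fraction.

M(4) = -1493/60 kN·m

Load 1 — applied couple M₀=-6 kN·m at a=8 m (b=L-a=8):
  M_1 = R_Ax - M_A  [x≤a] with R_A=-9/16, M_A=-3/2 = (-9/16)·4 - (-3/2) = -3/4 kN·m
Load 2 — uniform load w=-11 kN/m over full span:
  M_2 = wLx/2 - wL²/12 - wx²/2 = (-11)·16·4/2 - (-11)·16²/12 - (-11)·4²/2 = -88/3 kN·m
Load 3 — triangular load w₀=13 kN/m (0→w₀ over full span):
  M_3 = 3w₀Lx/20 - w₀L²/30 - w₀x³/(6L) = 3·13·16·4/20 - 13·16²/30 - 13·4³/(6·16) = 26/5 kN·m
Superposition: M = Σ M_i = -1493/60 kN·m ≈ -24.883333 kN·m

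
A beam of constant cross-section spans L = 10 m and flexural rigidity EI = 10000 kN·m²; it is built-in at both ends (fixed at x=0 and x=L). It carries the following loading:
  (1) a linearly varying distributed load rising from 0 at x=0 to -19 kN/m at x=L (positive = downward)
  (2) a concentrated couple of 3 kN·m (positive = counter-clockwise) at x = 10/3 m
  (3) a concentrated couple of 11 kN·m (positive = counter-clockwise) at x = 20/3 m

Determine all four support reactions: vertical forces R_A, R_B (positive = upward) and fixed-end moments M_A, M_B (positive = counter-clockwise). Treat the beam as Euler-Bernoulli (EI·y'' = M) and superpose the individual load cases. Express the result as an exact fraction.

Load 1 — triangular load w₀=-19 kN/m (0→w₀ over full span):
  R_A = 3w₀L/20 = 3·(-19)·10/20 = -57/2 kN
  M_A = w₀L²/30 = (-19)·10²/30 = -190/3 kN·m
  R_B = 7w₀L/20 = 7·(-19)·10/20 = -133/2 kN
  M_B = -w₀L²/20 = -(-19)·10²/20 = 95 kN·m
Load 2 — applied couple M₀=3 kN·m at a=10/3 m (b=L-a=20/3):
  R_A = 6M₀ab/L³ = 6·3·(10/3)·(20/3)/10³ = 2/5 kN
  M_A = M₀b(2a-b)/L² = 3·(20/3)·(2·(10/3)-(20/3))/10² = 0 kN·m
  R_B = -6M₀ab/L³ = -6·3·(10/3)·(20/3)/10³ = -2/5 kN
  M_B = M₀a(2b-a)/L² = 3·(10/3)·(2·(20/3)-(10/3))/10² = 1 kN·m
Load 3 — applied couple M₀=11 kN·m at a=20/3 m (b=L-a=10/3):
  R_A = 6M₀ab/L³ = 6·11·(20/3)·(10/3)/10³ = 22/15 kN
  M_A = M₀b(2a-b)/L² = 11·(10/3)·(2·(20/3)-(10/3))/10² = 11/3 kN·m
  R_B = -6M₀ab/L³ = -6·11·(20/3)·(10/3)/10³ = -22/15 kN
  M_B = M₀a(2b-a)/L² = 11·(20/3)·(2·(10/3)-(20/3))/10² = 0 kN·m
Superposition: R_A = -799/30 kN, M_A = -179/3 kN·m, R_B = -2051/30 kN, M_B = 96 kN·m

R_A = -799/30 kN, M_A = -179/3 kN·m, R_B = -2051/30 kN, M_B = 96 kN·m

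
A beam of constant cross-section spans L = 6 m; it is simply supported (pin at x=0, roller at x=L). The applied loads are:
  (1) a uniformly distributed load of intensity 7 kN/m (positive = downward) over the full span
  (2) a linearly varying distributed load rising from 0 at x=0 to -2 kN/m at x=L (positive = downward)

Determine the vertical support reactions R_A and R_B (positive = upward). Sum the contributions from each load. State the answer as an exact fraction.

Load 1 — uniform load w=7 kN/m over full span:
  R_A = wL/2 = 7·6/2 = 21 kN
  R_B = wL/2 = 7·6/2 = 21 kN
Load 2 — triangular load w₀=-2 kN/m (0→w₀ over full span):
  R_A = w₀L/6 = (-2)·6/6 = -2 kN
  R_B = w₀L/3 = (-2)·6/3 = -4 kN
Superposition: R_A = 19 kN, R_B = 17 kN

R_A = 19 kN, R_B = 17 kN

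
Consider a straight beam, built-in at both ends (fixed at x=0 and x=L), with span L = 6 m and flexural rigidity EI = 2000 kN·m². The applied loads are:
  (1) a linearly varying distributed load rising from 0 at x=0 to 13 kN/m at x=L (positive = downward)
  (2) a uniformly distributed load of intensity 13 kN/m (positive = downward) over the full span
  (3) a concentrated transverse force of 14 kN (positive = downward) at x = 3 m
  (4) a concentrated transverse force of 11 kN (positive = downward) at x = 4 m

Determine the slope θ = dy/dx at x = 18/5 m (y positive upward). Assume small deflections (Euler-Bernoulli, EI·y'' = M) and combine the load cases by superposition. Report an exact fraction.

θ(18/5) = 1691/156250 rad

Load 1 — triangular load w₀=13 kN/m (0→w₀ over full span):
  θ_1 = -w₀(2x(L-x)(L-2x)(x+2L)+x²(L-x)²)/(120LEI) = -13·(2·(18/5)·(6-(18/5))·(6-2·(18/5))·((18/5)+2·6)+(18/5)²·(6-(18/5))²)/(120·6·2000) = 351/156250 rad
Load 2 — uniform load w=13 kN/m over full span:
  θ_2 = -wx(L-x)(L-2x)/(12EI) = -13·(18/5)·(6-(18/5))·(6-2·(18/5))/(12·2000) = 351/62500 rad
Load 3 — point force P=14 kN at a=3 m (b=L-a=3):
  θ_3 = Pa²(L-x)(2bL-(3b+a)(L-x))/(2L³EI)  [x>a] = 14·3²·(6-(18/5))·(2·3·6-(3·3+3)·(6-(18/5)))/(2·6³·2000) = 63/25000 rad
Load 4 — point force P=11 kN at a=4 m (b=L-a=2):
  θ_4 = -Pb²x(2aL-(3a+b)x)/(2L³EI)  [x≤a] = -11·2²·(18/5)·(2·4·6-(3·4+2)·(18/5))/(2·6³·2000) = 11/25000 rad
Superposition: θ = Σ θ_i = 1691/156250 rad ≈ 0.010822 rad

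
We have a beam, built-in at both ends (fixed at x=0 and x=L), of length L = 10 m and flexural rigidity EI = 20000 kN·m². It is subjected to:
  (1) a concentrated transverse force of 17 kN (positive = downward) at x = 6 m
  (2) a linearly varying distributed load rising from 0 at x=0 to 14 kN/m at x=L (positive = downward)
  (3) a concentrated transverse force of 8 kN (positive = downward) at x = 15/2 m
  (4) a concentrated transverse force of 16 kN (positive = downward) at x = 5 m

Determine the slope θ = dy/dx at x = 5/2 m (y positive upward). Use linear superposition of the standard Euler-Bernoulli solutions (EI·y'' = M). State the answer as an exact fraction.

Load 1 — point force P=17 kN at a=6 m (b=L-a=4):
  θ_1 = -Pb²x(2aL-(3a+b)x)/(2L³EI)  [x≤a] = -17·4²·(5/2)·(2·6·10-(3·6+4)·(5/2))/(2·10³·20000) = -221/200000 rad
Load 2 — triangular load w₀=14 kN/m (0→w₀ over full span):
  θ_2 = -w₀(2x(L-x)(L-2x)(x+2L)+x²(L-x)²)/(120LEI) = -14·(2·(5/2)·(10-(5/2))·(10-2·(5/2))·((5/2)+2·10)+(5/2)²·(10-(5/2))²)/(120·10·20000) = -273/102400 rad
Load 3 — point force P=8 kN at a=15/2 m (b=L-a=5/2):
  θ_3 = -Pb²x(2aL-(3a+b)x)/(2L³EI)  [x≤a] = -8·(5/2)²·(5/2)·(2·(15/2)·10-(3·(15/2)+(5/2))·(5/2))/(2·10³·20000) = -7/25600 rad
Load 4 — point force P=16 kN at a=5 m (b=L-a=5):
  θ_4 = -Pb²x(2aL-(3a+b)x)/(2L³EI)  [x≤a] = -16·5²·(5/2)·(2·5·10-(3·5+5)·(5/2))/(2·10³·20000) = -1/800 rad
Superposition: θ = Σ θ_i = -67769/12800000 rad ≈ -0.005294 rad

θ(5/2) = -67769/12800000 rad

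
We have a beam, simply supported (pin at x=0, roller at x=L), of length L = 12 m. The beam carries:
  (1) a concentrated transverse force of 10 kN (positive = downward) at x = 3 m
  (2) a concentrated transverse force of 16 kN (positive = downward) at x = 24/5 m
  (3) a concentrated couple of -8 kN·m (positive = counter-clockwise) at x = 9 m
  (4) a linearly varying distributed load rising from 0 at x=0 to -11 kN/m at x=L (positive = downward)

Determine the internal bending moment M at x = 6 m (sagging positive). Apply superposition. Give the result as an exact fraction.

M(6) = -248/5 kN·m

Load 1 — point force P=10 kN at a=3 m (b=L-a=9):
  M_1 = Pa(L-x)/L  [x>a] = 10·3·(12-6)/12 = 15 kN·m
Load 2 — point force P=16 kN at a=24/5 m (b=L-a=36/5):
  M_2 = Pa(L-x)/L  [x>a] = 16·(24/5)·(12-6)/12 = 192/5 kN·m
Load 3 — applied couple M₀=-8 kN·m at a=9 m (b=L-a=3):
  M_3 = M₀x/L  [x≤a] = (-8)·6/12 = -4 kN·m
Load 4 — triangular load w₀=-11 kN/m (0→w₀ over full span):
  M_4 = w₀Lx/6 - w₀x³/(6L) = (-11)·12·6/6 - (-11)·6³/(6·12) = -99 kN·m
Superposition: M = Σ M_i = -248/5 kN·m ≈ -49.600000 kN·m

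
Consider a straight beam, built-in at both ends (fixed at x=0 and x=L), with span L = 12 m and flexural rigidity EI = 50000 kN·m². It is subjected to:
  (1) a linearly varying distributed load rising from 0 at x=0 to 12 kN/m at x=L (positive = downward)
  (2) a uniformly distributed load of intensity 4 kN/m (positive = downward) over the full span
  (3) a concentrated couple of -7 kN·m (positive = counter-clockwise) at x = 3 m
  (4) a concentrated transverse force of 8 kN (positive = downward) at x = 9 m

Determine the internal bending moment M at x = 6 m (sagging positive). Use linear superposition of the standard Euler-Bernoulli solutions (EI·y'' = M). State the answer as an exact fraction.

Load 1 — triangular load w₀=12 kN/m (0→w₀ over full span):
  M_1 = 3w₀Lx/20 - w₀L²/30 - w₀x³/(6L) = 3·12·12·6/20 - 12·12²/30 - 12·6³/(6·12) = 36 kN·m
Load 2 — uniform load w=4 kN/m over full span:
  M_2 = wLx/2 - wL²/12 - wx²/2 = 4·12·6/2 - 4·12²/12 - 4·6²/2 = 24 kN·m
Load 3 — applied couple M₀=-7 kN·m at a=3 m (b=L-a=9):
  M_3 = R_Ax - M_A - M₀  [x>a] with R_A=-21/32, M_A=21/16 = (-21/32)·6 - (21/16) - (-7) = 7/4 kN·m
Load 4 — point force P=8 kN at a=9 m (b=L-a=3):
  M_4 = Pb²(3a+b)x/L³ - Pab²/L²  [x≤a] = 8·3²·(3·9+3)·6/12³ - 8·9·3²/12² = 3 kN·m
Superposition: M = Σ M_i = 259/4 kN·m ≈ 64.750000 kN·m

M(6) = 259/4 kN·m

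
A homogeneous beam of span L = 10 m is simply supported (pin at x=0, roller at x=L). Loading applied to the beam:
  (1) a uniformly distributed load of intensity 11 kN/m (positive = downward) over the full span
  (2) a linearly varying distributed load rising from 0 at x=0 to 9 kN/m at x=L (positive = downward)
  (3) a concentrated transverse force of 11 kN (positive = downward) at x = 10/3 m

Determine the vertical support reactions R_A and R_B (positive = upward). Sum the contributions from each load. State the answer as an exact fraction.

R_A = 232/3 kN, R_B = 266/3 kN

Load 1 — uniform load w=11 kN/m over full span:
  R_A = wL/2 = 11·10/2 = 55 kN
  R_B = wL/2 = 11·10/2 = 55 kN
Load 2 — triangular load w₀=9 kN/m (0→w₀ over full span):
  R_A = w₀L/6 = 9·10/6 = 15 kN
  R_B = w₀L/3 = 9·10/3 = 30 kN
Load 3 — point force P=11 kN at a=10/3 m (b=L-a=20/3):
  R_A = Pb/L = 11·(20/3)/10 = 22/3 kN
  R_B = Pa/L = 11·(10/3)/10 = 11/3 kN
Superposition: R_A = 232/3 kN, R_B = 266/3 kN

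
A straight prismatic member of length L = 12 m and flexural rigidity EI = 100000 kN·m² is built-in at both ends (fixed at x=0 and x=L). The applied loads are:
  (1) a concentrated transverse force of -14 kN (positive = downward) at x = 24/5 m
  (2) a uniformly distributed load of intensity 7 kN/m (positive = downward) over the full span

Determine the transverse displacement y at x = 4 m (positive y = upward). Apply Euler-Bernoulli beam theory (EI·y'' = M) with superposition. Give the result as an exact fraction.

Load 1 — point force P=-14 kN at a=24/5 m (b=L-a=36/5):
  y_1 = -Pb²x²(3aL-(3a+b)x)/(6L³EI)  [x≤a] = -(-14)·(36/5)²·4²·(3·(24/5)·12-(3·(24/5)+(36/5))·4)/(6·12³·100000) = 378/390625 m
Load 2 — uniform load w=7 kN/m over full span:
  y_2 = -wx²(L-x)²/(24EI) = -7·4²·(12-4)²/(24·100000) = -28/9375 m
Superposition: y = Σ y_i = -2366/1171875 m ≈ -0.002019 m

y(4) = -2366/1171875 m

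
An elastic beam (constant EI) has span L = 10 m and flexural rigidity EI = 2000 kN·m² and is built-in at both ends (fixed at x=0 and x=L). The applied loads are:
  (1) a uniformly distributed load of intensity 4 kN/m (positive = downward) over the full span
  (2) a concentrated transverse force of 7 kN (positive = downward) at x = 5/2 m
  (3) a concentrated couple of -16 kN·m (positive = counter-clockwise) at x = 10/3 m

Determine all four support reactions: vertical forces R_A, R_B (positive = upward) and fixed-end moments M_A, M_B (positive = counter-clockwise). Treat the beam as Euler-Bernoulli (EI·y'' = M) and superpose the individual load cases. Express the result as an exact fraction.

Load 1 — uniform load w=4 kN/m over full span:
  R_A = wL/2 = 4·10/2 = 20 kN
  M_A = wL²/12 = 4·10²/12 = 100/3 kN·m
  R_B = wL/2 = 4·10/2 = 20 kN
  M_B = -wL²/12 = -4·10²/12 = -100/3 kN·m
Load 2 — point force P=7 kN at a=5/2 m (b=L-a=15/2):
  R_A = Pb²(3a+b)/L³ = 7·(15/2)²·(3·(5/2)+(15/2))/10³ = 189/32 kN
  M_A = Pab²/L² = 7·(5/2)·(15/2)²/10² = 315/32 kN·m
  R_B = Pa²(a+3b)/L³ = 7·(5/2)²·((5/2)+3·(15/2))/10³ = 35/32 kN
  M_B = -Pa²b/L² = -7·(5/2)²·(15/2)/10² = -105/32 kN·m
Load 3 — applied couple M₀=-16 kN·m at a=10/3 m (b=L-a=20/3):
  R_A = 6M₀ab/L³ = 6·(-16)·(10/3)·(20/3)/10³ = -32/15 kN
  M_A = M₀b(2a-b)/L² = (-16)·(20/3)·(2·(10/3)-(20/3))/10² = 0 kN·m
  R_B = -6M₀ab/L³ = -6·(-16)·(10/3)·(20/3)/10³ = 32/15 kN
  M_B = M₀a(2b-a)/L² = (-16)·(10/3)·(2·(20/3)-(10/3))/10² = -16/3 kN·m
Superposition: R_A = 11411/480 kN, M_A = 4145/96 kN·m, R_B = 11149/480 kN, M_B = -4027/96 kN·m

R_A = 11411/480 kN, M_A = 4145/96 kN·m, R_B = 11149/480 kN, M_B = -4027/96 kN·m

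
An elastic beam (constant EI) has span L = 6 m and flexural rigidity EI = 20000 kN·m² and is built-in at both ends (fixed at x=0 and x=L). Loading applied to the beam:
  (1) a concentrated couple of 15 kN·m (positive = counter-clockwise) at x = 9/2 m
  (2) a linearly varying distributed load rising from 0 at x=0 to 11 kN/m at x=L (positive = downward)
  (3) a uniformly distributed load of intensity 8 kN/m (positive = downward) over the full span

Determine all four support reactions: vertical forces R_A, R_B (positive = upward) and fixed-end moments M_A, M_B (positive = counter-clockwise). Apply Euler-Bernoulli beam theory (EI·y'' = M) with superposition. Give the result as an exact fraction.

R_A = 2937/80 kN, M_A = 3351/80 kN·m, R_B = 3543/80 kN, M_B = -3729/80 kN·m

Load 1 — applied couple M₀=15 kN·m at a=9/2 m (b=L-a=3/2):
  R_A = 6M₀ab/L³ = 6·15·(9/2)·(3/2)/6³ = 45/16 kN
  M_A = M₀b(2a-b)/L² = 15·(3/2)·(2·(9/2)-(3/2))/6² = 75/16 kN·m
  R_B = -6M₀ab/L³ = -6·15·(9/2)·(3/2)/6³ = -45/16 kN
  M_B = M₀a(2b-a)/L² = 15·(9/2)·(2·(3/2)-(9/2))/6² = -45/16 kN·m
Load 2 — triangular load w₀=11 kN/m (0→w₀ over full span):
  R_A = 3w₀L/20 = 3·11·6/20 = 99/10 kN
  M_A = w₀L²/30 = 11·6²/30 = 66/5 kN·m
  R_B = 7w₀L/20 = 7·11·6/20 = 231/10 kN
  M_B = -w₀L²/20 = -11·6²/20 = -99/5 kN·m
Load 3 — uniform load w=8 kN/m over full span:
  R_A = wL/2 = 8·6/2 = 24 kN
  M_A = wL²/12 = 8·6²/12 = 24 kN·m
  R_B = wL/2 = 8·6/2 = 24 kN
  M_B = -wL²/12 = -8·6²/12 = -24 kN·m
Superposition: R_A = 2937/80 kN, M_A = 3351/80 kN·m, R_B = 3543/80 kN, M_B = -3729/80 kN·m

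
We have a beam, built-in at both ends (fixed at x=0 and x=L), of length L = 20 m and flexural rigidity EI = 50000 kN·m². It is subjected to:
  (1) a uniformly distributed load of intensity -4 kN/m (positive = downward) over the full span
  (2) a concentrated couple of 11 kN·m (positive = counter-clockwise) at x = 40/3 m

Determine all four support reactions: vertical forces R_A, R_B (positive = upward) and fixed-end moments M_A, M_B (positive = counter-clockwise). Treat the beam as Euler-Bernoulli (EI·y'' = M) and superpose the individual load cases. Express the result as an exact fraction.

Load 1 — uniform load w=-4 kN/m over full span:
  R_A = wL/2 = (-4)·20/2 = -40 kN
  M_A = wL²/12 = (-4)·20²/12 = -400/3 kN·m
  R_B = wL/2 = (-4)·20/2 = -40 kN
  M_B = -wL²/12 = -(-4)·20²/12 = 400/3 kN·m
Load 2 — applied couple M₀=11 kN·m at a=40/3 m (b=L-a=20/3):
  R_A = 6M₀ab/L³ = 6·11·(40/3)·(20/3)/20³ = 11/15 kN
  M_A = M₀b(2a-b)/L² = 11·(20/3)·(2·(40/3)-(20/3))/20² = 11/3 kN·m
  R_B = -6M₀ab/L³ = -6·11·(40/3)·(20/3)/20³ = -11/15 kN
  M_B = M₀a(2b-a)/L² = 11·(40/3)·(2·(20/3)-(40/3))/20² = 0 kN·m
Superposition: R_A = -589/15 kN, M_A = -389/3 kN·m, R_B = -611/15 kN, M_B = 400/3 kN·m

R_A = -589/15 kN, M_A = -389/3 kN·m, R_B = -611/15 kN, M_B = 400/3 kN·m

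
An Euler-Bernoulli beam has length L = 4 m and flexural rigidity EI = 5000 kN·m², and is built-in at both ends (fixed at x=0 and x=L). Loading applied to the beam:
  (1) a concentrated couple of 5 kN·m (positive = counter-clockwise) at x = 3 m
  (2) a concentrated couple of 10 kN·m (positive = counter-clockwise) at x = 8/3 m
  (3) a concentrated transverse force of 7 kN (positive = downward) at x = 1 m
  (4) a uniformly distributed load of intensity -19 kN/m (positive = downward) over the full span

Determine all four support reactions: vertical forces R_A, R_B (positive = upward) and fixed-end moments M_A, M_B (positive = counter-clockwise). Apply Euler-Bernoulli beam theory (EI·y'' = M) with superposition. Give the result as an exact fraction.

R_A = -1313/48 kN, M_A = -33/2 kN·m, R_B = -1999/48 kN, M_B = 277/12 kN·m

Load 1 — applied couple M₀=5 kN·m at a=3 m (b=L-a=1):
  R_A = 6M₀ab/L³ = 6·5·3·1/4³ = 45/32 kN
  M_A = M₀b(2a-b)/L² = 5·1·(2·3-1)/4² = 25/16 kN·m
  R_B = -6M₀ab/L³ = -6·5·3·1/4³ = -45/32 kN
  M_B = M₀a(2b-a)/L² = 5·3·(2·1-3)/4² = -15/16 kN·m
Load 2 — applied couple M₀=10 kN·m at a=8/3 m (b=L-a=4/3):
  R_A = 6M₀ab/L³ = 6·10·(8/3)·(4/3)/4³ = 10/3 kN
  M_A = M₀b(2a-b)/L² = 10·(4/3)·(2·(8/3)-(4/3))/4² = 10/3 kN·m
  R_B = -6M₀ab/L³ = -6·10·(8/3)·(4/3)/4³ = -10/3 kN
  M_B = M₀a(2b-a)/L² = 10·(8/3)·(2·(4/3)-(8/3))/4² = 0 kN·m
Load 3 — point force P=7 kN at a=1 m (b=L-a=3):
  R_A = Pb²(3a+b)/L³ = 7·3²·(3·1+3)/4³ = 189/32 kN
  M_A = Pab²/L² = 7·1·3²/4² = 63/16 kN·m
  R_B = Pa²(a+3b)/L³ = 7·1²·(1+3·3)/4³ = 35/32 kN
  M_B = -Pa²b/L² = -7·1²·3/4² = -21/16 kN·m
Load 4 — uniform load w=-19 kN/m over full span:
  R_A = wL/2 = (-19)·4/2 = -38 kN
  M_A = wL²/12 = (-19)·4²/12 = -76/3 kN·m
  R_B = wL/2 = (-19)·4/2 = -38 kN
  M_B = -wL²/12 = -(-19)·4²/12 = 76/3 kN·m
Superposition: R_A = -1313/48 kN, M_A = -33/2 kN·m, R_B = -1999/48 kN, M_B = 277/12 kN·m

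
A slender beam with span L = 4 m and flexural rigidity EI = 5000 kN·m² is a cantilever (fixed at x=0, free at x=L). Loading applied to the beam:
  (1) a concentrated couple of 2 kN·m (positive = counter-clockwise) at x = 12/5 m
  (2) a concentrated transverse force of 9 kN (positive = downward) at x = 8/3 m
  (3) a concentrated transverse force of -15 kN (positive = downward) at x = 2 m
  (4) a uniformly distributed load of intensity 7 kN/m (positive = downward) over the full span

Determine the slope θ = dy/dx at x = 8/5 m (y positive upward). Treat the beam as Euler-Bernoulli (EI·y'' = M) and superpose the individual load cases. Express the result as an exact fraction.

θ(8/5) = -2504/234375 rad

Load 1 — applied couple M₀=2 kN·m at a=12/5 m (b=L-a=8/5):
  θ_1 = M₀x/EI  [x≤a] = 2·(8/5)/5000 = 2/3125 rad
Load 2 — point force P=9 kN at a=8/3 m (b=L-a=4/3):
  θ_2 = -Px(2a-x)/(2EI)  [x≤a] = -9·(8/5)·(2·(8/3)-(8/5))/(2·5000) = -84/15625 rad
Load 3 — point force P=-15 kN at a=2 m (b=L-a=2):
  θ_3 = -Px(2a-x)/(2EI)  [x≤a] = -(-15)·(8/5)·(2·2-(8/5))/(2·5000) = 18/3125 rad
Load 4 — uniform load w=7 kN/m over full span:
  θ_4 = -wx(x²-3Lx+3L²)/(6EI) = -7·(8/5)·((8/5)²-3·4·(8/5)+3·4²)/(6·5000) = -2744/234375 rad
Superposition: θ = Σ θ_i = -2504/234375 rad ≈ -0.010684 rad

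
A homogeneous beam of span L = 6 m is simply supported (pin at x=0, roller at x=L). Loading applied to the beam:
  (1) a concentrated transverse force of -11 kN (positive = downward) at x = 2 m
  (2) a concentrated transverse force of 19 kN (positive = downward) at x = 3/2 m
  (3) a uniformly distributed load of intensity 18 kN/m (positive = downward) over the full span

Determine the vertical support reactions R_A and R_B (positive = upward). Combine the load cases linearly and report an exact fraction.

R_A = 731/12 kN, R_B = 661/12 kN

Load 1 — point force P=-11 kN at a=2 m (b=L-a=4):
  R_A = Pb/L = (-11)·4/6 = -22/3 kN
  R_B = Pa/L = (-11)·2/6 = -11/3 kN
Load 2 — point force P=19 kN at a=3/2 m (b=L-a=9/2):
  R_A = Pb/L = 19·(9/2)/6 = 57/4 kN
  R_B = Pa/L = 19·(3/2)/6 = 19/4 kN
Load 3 — uniform load w=18 kN/m over full span:
  R_A = wL/2 = 18·6/2 = 54 kN
  R_B = wL/2 = 18·6/2 = 54 kN
Superposition: R_A = 731/12 kN, R_B = 661/12 kN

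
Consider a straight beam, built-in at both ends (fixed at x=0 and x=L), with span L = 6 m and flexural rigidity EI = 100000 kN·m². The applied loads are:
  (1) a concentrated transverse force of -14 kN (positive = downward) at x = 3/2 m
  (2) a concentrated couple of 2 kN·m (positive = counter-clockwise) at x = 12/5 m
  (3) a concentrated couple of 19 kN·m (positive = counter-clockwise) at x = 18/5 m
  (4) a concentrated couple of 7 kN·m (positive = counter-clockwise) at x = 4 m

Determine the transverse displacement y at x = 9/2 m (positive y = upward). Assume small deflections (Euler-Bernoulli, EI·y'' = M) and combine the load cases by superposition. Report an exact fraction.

Load 1 — point force P=-14 kN at a=3/2 m (b=L-a=9/2):
  y_1 = -Pa²(L-x)²(3bL-(3b+a)(L-x))/(6L³EI)  [x>a] = -(-14)·(3/2)²·(6-(9/2))²·(3·(9/2)·6-(3·(9/2)+(3/2))·(6-(9/2)))/(6·6³·100000) = 819/25600000 m
Load 2 — applied couple M₀=2 kN·m at a=12/5 m (b=L-a=18/5):
  y_2 = (R_Ax³/6 - M_Ax²/2 - M₀(x-a)²/2)/EI  [x>a] with R_A=12/25, M_A=6/25 = ((12/25)·(9/2)³/6 - (6/25)·(9/2)²/2 - 2·((9/2)-(12/5))²/2)/100000 = 9/2000000 m
Load 3 — applied couple M₀=19 kN·m at a=18/5 m (b=L-a=12/5):
  y_3 = (R_Ax³/6 - M_Ax²/2 - M₀(x-a)²/2)/EI  [x>a] with R_A=114/25, M_A=152/25 = ((114/25)·(9/2)³/6 - (152/25)·(9/2)²/2 - 19·((9/2)-(18/5))²/2)/100000 = 0 m
Load 4 — applied couple M₀=7 kN·m at a=4 m (b=L-a=2):
  y_4 = (R_Ax³/6 - M_Ax²/2 - M₀(x-a)²/2)/EI  [x>a] with R_A=14/9, M_A=7/3 = ((14/9)·(9/2)³/6 - (7/3)·(9/2)²/2 - 7·((9/2)-4)²/2)/100000 = -7/800000 m
Superposition: y = Σ y_i = 3551/128000000 m ≈ 0.000028 m

y(9/2) = 3551/128000000 m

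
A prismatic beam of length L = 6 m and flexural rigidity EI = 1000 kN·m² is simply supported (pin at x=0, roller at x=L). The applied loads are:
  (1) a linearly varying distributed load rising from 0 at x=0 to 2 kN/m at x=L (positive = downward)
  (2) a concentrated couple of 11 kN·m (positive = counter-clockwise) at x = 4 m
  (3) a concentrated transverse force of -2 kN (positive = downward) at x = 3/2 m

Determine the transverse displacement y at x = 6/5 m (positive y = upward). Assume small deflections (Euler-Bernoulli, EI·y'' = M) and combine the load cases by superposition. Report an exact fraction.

y(6/5) = -1686239/125000000 m

Load 1 — triangular load w₀=2 kN/m (0→w₀ over full span):
  y_1 = -w₀x(7L⁴-10L²x²+3x⁴)/(360LEI) = -2·(6/5)·(7·6⁴-10·6²·(6/5)²+3·(6/5)⁴)/(360·6·1000) = -18576/1953125 m
Load 2 — applied couple M₀=11 kN·m at a=4 m (b=L-a=2):
  y_2 = (M₀x³/(6L)+C₁x)/EI  [x≤a] with C₁=M₀(3b²-L²)/(6L)=-22/3 = (11·(6/5)³/(6·6)+(-22/3)·(6/5))/1000 = -517/62500 m
Load 3 — point force P=-2 kN at a=3/2 m (b=L-a=9/2):
  y_3 = -Pbx(L²-b²-x²)/(6LEI)  [x≤a] = -(-2)·(9/2)·(6/5)·(6²-(9/2)²-(6/5)²)/(6·6·1000) = 4293/1000000 m
Superposition: y = Σ y_i = -1686239/125000000 m ≈ -0.013490 m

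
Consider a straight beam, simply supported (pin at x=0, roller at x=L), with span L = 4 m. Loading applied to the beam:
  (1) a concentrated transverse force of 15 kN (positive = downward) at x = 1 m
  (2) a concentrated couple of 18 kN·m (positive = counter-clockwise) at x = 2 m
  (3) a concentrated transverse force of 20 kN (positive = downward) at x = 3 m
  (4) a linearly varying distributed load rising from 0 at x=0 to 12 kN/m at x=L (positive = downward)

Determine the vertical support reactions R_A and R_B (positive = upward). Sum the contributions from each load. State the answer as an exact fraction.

Load 1 — point force P=15 kN at a=1 m (b=L-a=3):
  R_A = Pb/L = 15·3/4 = 45/4 kN
  R_B = Pa/L = 15·1/4 = 15/4 kN
Load 2 — applied couple M₀=18 kN·m at a=2 m (b=L-a=2):
  R_A = M₀/L = 18/4 = 9/2 kN
  R_B = -M₀/L = -18/4 = -9/2 kN
Load 3 — point force P=20 kN at a=3 m (b=L-a=1):
  R_A = Pb/L = 20·1/4 = 5 kN
  R_B = Pa/L = 20·3/4 = 15 kN
Load 4 — triangular load w₀=12 kN/m (0→w₀ over full span):
  R_A = w₀L/6 = 12·4/6 = 8 kN
  R_B = w₀L/3 = 12·4/3 = 16 kN
Superposition: R_A = 115/4 kN, R_B = 121/4 kN

R_A = 115/4 kN, R_B = 121/4 kN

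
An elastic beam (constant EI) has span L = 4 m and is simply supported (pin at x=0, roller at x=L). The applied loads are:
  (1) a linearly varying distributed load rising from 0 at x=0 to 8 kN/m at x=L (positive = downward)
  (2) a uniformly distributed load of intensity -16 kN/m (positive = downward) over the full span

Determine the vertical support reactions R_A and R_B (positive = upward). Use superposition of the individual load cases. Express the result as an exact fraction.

R_A = -80/3 kN, R_B = -64/3 kN

Load 1 — triangular load w₀=8 kN/m (0→w₀ over full span):
  R_A = w₀L/6 = 8·4/6 = 16/3 kN
  R_B = w₀L/3 = 8·4/3 = 32/3 kN
Load 2 — uniform load w=-16 kN/m over full span:
  R_A = wL/2 = (-16)·4/2 = -32 kN
  R_B = wL/2 = (-16)·4/2 = -32 kN
Superposition: R_A = -80/3 kN, R_B = -64/3 kN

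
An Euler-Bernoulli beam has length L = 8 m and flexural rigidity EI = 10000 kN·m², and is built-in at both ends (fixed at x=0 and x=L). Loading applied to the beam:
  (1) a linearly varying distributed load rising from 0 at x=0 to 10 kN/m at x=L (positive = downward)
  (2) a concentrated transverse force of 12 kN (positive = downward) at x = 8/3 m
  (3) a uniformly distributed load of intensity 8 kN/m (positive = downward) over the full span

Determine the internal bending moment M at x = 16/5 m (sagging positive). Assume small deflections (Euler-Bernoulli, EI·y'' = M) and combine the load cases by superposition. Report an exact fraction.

Load 1 — triangular load w₀=10 kN/m (0→w₀ over full span):
  M_1 = 3w₀Lx/20 - w₀L²/30 - w₀x³/(6L) = 3·10·8·(16/5)/20 - 10·8²/30 - 10·(16/5)³/(6·8) = 256/25 kN·m
Load 2 — point force P=12 kN at a=8/3 m (b=L-a=16/3):
  M_2 = Pa²(a+3b)(L-x)/L³ - Pa²b/L²  [x>a] = 12·(8/3)²·((8/3)+3·(16/3))·(8-(16/5))/8³ - 12·(8/3)²·(16/3)/8² = 352/45 kN·m
Load 3 — uniform load w=8 kN/m over full span:
  M_3 = wLx/2 - wL²/12 - wx²/2 = 8·8·(16/5)/2 - 8·8²/12 - 8·(16/5)²/2 = 1408/75 kN·m
Superposition: M = Σ M_i = 8288/225 kN·m ≈ 36.835556 kN·m

M(16/5) = 8288/225 kN·m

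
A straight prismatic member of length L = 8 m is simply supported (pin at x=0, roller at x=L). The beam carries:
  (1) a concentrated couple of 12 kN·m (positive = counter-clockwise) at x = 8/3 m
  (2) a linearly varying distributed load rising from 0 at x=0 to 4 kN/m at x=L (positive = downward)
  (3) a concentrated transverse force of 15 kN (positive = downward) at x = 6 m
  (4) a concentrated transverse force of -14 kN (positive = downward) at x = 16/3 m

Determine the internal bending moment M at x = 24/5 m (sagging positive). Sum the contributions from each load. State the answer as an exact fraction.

Load 1 — applied couple M₀=12 kN·m at a=8/3 m (b=L-a=16/3):
  M_1 = M₀x/L - M₀  [x>a] = 12·(24/5)/8 - 12 = -24/5 kN·m
Load 2 — triangular load w₀=4 kN/m (0→w₀ over full span):
  M_2 = w₀Lx/6 - w₀x³/(6L) = 4·8·(24/5)/6 - 4·(24/5)³/(6·8) = 2048/125 kN·m
Load 3 — point force P=15 kN at a=6 m (b=L-a=2):
  M_3 = Pbx/L  [x≤a] = 15·2·(24/5)/8 = 18 kN·m
Load 4 — point force P=-14 kN at a=16/3 m (b=L-a=8/3):
  M_4 = Pbx/L  [x≤a] = (-14)·(8/3)·(24/5)/8 = -112/5 kN·m
Superposition: M = Σ M_i = 898/125 kN·m ≈ 7.184000 kN·m

M(24/5) = 898/125 kN·m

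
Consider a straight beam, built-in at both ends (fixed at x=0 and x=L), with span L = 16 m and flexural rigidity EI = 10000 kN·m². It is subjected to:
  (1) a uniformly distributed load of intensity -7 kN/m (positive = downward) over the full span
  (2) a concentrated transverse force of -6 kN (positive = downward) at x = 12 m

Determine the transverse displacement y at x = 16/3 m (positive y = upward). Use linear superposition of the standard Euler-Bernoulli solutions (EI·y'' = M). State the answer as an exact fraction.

y(16/3) = 14948/151875 m

Load 1 — uniform load w=-7 kN/m over full span:
  y_1 = -wx²(L-x)²/(24EI) = -(-7)·(16/3)²·(16-(16/3))²/(24·10000) = 14336/151875 m
Load 2 — point force P=-6 kN at a=12 m (b=L-a=4):
  y_2 = -Pb²x²(3aL-(3a+b)x)/(6L³EI)  [x≤a] = -(-6)·4²·(16/3)²·(3·12·16-(3·12+4)·(16/3))/(6·16³·10000) = 68/16875 m
Superposition: y = Σ y_i = 14948/151875 m ≈ 0.098423 m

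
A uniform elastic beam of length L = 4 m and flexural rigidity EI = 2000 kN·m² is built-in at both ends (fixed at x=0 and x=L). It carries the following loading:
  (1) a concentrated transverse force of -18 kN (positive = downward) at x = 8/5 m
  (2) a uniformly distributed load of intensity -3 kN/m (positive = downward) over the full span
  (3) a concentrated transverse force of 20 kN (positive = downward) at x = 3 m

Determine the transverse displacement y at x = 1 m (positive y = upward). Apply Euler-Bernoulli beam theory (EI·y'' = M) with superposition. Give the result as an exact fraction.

y(1) = 3613/2400000 m

Load 1 — point force P=-18 kN at a=8/5 m (b=L-a=12/5):
  y_1 = -Pb²x²(3aL-(3a+b)x)/(6L³EI)  [x≤a] = -(-18)·(12/5)²·1²·(3·(8/5)·4-(3·(8/5)+(12/5))·1)/(6·4³·2000) = 81/50000 m
Load 2 — uniform load w=-3 kN/m over full span:
  y_2 = -wx²(L-x)²/(24EI) = -(-3)·1²·(4-1)²/(24·2000) = 9/16000 m
Load 3 — point force P=20 kN at a=3 m (b=L-a=1):
  y_3 = -Pb²x²(3aL-(3a+b)x)/(6L³EI)  [x≤a] = -20·1²·1²·(3·3·4-(3·3+1)·1)/(6·4³·2000) = -13/19200 m
Superposition: y = Σ y_i = 3613/2400000 m ≈ 0.001505 m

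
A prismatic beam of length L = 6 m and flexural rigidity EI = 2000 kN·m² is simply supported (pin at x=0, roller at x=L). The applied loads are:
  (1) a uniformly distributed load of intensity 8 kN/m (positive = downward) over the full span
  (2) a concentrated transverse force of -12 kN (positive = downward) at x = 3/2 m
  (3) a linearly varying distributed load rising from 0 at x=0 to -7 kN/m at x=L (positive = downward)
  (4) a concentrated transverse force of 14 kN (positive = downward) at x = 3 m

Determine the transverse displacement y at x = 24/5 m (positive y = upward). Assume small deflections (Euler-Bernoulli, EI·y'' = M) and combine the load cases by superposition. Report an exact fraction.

Load 1 — uniform load w=8 kN/m over full span:
  y_1 = -wx(L³-2Lx²+x³)/(24EI) = -8·(24/5)·(6³-2·6·(24/5)²+(24/5)³)/(24·2000) = -3132/78125 m
Load 2 — point force P=-12 kN at a=3/2 m (b=L-a=9/2):
  y_2 = -Pa(L-x)(2Lx-a²-x²)/(6LEI)  [x>a] = -(-12)·(3/2)·(6-(24/5))·(2·6·(24/5)-(3/2)²-(24/5)²)/(6·6·2000) = 9693/1000000 m
Load 3 — triangular load w₀=-7 kN/m (0→w₀ over full span):
  y_3 = -w₀x(7L⁴-10L²x²+3x⁴)/(360LEI) = -(-7)·(24/5)·(7·6⁴-10·6²·(24/5)²+3·(24/5)⁴)/(360·6·2000) = 72009/3906250 m
Load 4 — point force P=14 kN at a=3 m (b=L-a=3):
  y_4 = -Pa(L-x)(2Lx-a²-x²)/(6LEI)  [x>a] = -14·3·(6-(24/5))·(2·6·(24/5)-3²-(24/5)²)/(6·6·2000) = -4473/250000 m
Superposition: y = Σ y_i = -3731787/125000000 m ≈ -0.029854 m

y(24/5) = -3731787/125000000 m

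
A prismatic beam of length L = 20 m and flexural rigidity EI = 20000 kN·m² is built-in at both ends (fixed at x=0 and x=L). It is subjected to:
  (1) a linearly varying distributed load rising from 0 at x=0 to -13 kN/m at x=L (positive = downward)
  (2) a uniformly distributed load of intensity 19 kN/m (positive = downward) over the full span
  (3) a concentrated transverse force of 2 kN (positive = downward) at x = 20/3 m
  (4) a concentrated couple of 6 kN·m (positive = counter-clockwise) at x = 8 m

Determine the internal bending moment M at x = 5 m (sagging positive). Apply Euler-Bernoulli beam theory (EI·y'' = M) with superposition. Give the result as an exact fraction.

Load 1 — triangular load w₀=-13 kN/m (0→w₀ over full span):
  M_1 = 3w₀Lx/20 - w₀L²/30 - w₀x³/(6L) = 3·(-13)·20·5/20 - (-13)·20²/30 - (-13)·5³/(6·20) = -65/8 kN·m
Load 2 — uniform load w=19 kN/m over full span:
  M_2 = wLx/2 - wL²/12 - wx²/2 = 19·20·5/2 - 19·20²/12 - 19·5²/2 = 475/6 kN·m
Load 3 — point force P=2 kN at a=20/3 m (b=L-a=40/3):
  M_3 = Pb²(3a+b)x/L³ - Pab²/L²  [x≤a] = 2·(40/3)²·(3·(20/3)+(40/3))·5/20³ - 2·(20/3)·(40/3)²/20² = 40/27 kN·m
Load 4 — applied couple M₀=6 kN·m at a=8 m (b=L-a=12):
  M_4 = R_Ax - M_A  [x≤a] with R_A=54/125, M_A=18/25 = (54/125)·5 - (18/25) = 36/25 kN·m
Superposition: M = Σ M_i = 399401/5400 kN·m ≈ 73.963148 kN·m

M(5) = 399401/5400 kN·m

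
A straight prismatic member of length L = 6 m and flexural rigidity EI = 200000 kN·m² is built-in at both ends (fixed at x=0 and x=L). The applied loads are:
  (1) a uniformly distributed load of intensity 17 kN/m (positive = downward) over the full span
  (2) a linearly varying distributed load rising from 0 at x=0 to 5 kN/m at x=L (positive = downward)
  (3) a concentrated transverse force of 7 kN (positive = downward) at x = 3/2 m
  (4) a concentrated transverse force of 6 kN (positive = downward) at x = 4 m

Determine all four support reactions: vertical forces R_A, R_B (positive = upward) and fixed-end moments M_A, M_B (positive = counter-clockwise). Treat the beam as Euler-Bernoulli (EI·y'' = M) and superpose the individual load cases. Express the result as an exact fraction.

Load 1 — uniform load w=17 kN/m over full span:
  R_A = wL/2 = 17·6/2 = 51 kN
  M_A = wL²/12 = 17·6²/12 = 51 kN·m
  R_B = wL/2 = 17·6/2 = 51 kN
  M_B = -wL²/12 = -17·6²/12 = -51 kN·m
Load 2 — triangular load w₀=5 kN/m (0→w₀ over full span):
  R_A = 3w₀L/20 = 3·5·6/20 = 9/2 kN
  M_A = w₀L²/30 = 5·6²/30 = 6 kN·m
  R_B = 7w₀L/20 = 7·5·6/20 = 21/2 kN
  M_B = -w₀L²/20 = -5·6²/20 = -9 kN·m
Load 3 — point force P=7 kN at a=3/2 m (b=L-a=9/2):
  R_A = Pb²(3a+b)/L³ = 7·(9/2)²·(3·(3/2)+(9/2))/6³ = 189/32 kN
  M_A = Pab²/L² = 7·(3/2)·(9/2)²/6² = 189/32 kN·m
  R_B = Pa²(a+3b)/L³ = 7·(3/2)²·((3/2)+3·(9/2))/6³ = 35/32 kN
  M_B = -Pa²b/L² = -7·(3/2)²·(9/2)/6² = -63/32 kN·m
Load 4 — point force P=6 kN at a=4 m (b=L-a=2):
  R_A = Pb²(3a+b)/L³ = 6·2²·(3·4+2)/6³ = 14/9 kN
  M_A = Pab²/L² = 6·4·2²/6² = 8/3 kN·m
  R_B = Pa²(a+3b)/L³ = 6·4²·(4+3·2)/6³ = 40/9 kN
  M_B = -Pa²b/L² = -6·4²·2/6² = -16/3 kN·m
Superposition: R_A = 18133/288 kN, M_A = 6295/96 kN·m, R_B = 19307/288 kN, M_B = -6461/96 kN·m

R_A = 18133/288 kN, M_A = 6295/96 kN·m, R_B = 19307/288 kN, M_B = -6461/96 kN·m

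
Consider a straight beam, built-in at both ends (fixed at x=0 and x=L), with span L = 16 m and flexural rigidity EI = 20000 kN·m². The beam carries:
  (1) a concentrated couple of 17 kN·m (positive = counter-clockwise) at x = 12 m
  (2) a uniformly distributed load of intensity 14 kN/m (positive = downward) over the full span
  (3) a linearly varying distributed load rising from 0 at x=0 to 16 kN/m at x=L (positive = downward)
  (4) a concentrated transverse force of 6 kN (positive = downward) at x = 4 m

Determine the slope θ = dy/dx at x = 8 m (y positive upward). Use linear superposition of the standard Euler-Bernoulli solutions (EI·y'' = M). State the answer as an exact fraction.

θ(8) = -1943/1200000 rad

Load 1 — applied couple M₀=17 kN·m at a=12 m (b=L-a=4):
  θ_1 = (R_Ax²/2 - M_Ax)/EI  [x≤a] with R_A=153/128, M_A=85/16 = ((153/128)·8²/2 - (85/16)·8)/20000 = -17/80000 rad
Load 2 — uniform load w=14 kN/m over full span:
  θ_2 = -wx(L-x)(L-2x)/(12EI) = -14·8·(16-8)·(16-2·8)/(12·20000) = 0 rad
Load 3 — triangular load w₀=16 kN/m (0→w₀ over full span):
  θ_3 = -w₀(2x(L-x)(L-2x)(x+2L)+x²(L-x)²)/(120LEI) = -16·(2·8·(16-8)·(16-2·8)·(8+2·16)+8²·(16-8)²)/(120·16·20000) = -16/9375 rad
Load 4 — point force P=6 kN at a=4 m (b=L-a=12):
  θ_4 = Pa²(L-x)(2bL-(3b+a)(L-x))/(2L³EI)  [x>a] = 6·4²·(16-8)·(2·12·16-(3·12+4)·(16-8))/(2·16³·20000) = 3/10000 rad
Superposition: θ = Σ θ_i = -1943/1200000 rad ≈ -0.001619 rad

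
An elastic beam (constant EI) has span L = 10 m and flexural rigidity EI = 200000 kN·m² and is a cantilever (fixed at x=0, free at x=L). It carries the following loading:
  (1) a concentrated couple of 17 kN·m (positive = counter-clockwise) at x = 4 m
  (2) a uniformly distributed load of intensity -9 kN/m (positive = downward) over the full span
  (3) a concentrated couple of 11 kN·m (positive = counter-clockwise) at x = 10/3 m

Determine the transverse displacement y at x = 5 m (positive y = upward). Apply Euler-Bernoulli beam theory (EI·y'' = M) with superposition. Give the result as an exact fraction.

Load 1 — applied couple M₀=17 kN·m at a=4 m (b=L-a=6):
  y_1 = M₀a(2x-a)/(2EI)  [x>a] = 17·4·(2·5-4)/(2·200000) = 51/50000 m
Load 2 — uniform load w=-9 kN/m over full span:
  y_2 = -wx²(x²-4Lx+6L²)/(24EI) = -(-9)·5²·(5²-4·10·5+6·10²)/(24·200000) = 51/2560 m
Load 3 — applied couple M₀=11 kN·m at a=10/3 m (b=L-a=20/3):
  y_3 = M₀a(2x-a)/(2EI)  [x>a] = 11·(10/3)·(2·5-(10/3))/(2·200000) = 11/18000 m
Superposition: y = Σ y_i = 310363/14400000 m ≈ 0.021553 m

y(5) = 310363/14400000 m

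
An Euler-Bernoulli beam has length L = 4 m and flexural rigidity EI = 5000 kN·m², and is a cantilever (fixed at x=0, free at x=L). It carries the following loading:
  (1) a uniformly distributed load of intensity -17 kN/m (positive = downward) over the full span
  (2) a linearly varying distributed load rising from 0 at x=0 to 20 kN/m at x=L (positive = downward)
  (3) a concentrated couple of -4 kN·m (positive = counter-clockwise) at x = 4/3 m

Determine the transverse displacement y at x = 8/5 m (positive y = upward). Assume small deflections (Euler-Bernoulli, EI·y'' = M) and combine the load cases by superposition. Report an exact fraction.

Load 1 — uniform load w=-17 kN/m over full span:
  y_1 = -wx²(x²-4Lx+6L²)/(24EI) = -(-17)·(8/5)²·((8/5)²-4·4·(8/5)+6·4²)/(24·5000) = 10336/390625 m
Load 2 — triangular load w₀=20 kN/m (0→w₀ over full span):
  y_2 = (w₀Lx³/12-w₀L²x²/6-w₀x⁵/(120L))/EI = (20·4·(8/5)³/12-20·4²·(8/5)²/6-20·(8/5)⁵/(120·4))/5000 = -128512/5859375 m
Load 3 — applied couple M₀=-4 kN·m at a=4/3 m (b=L-a=8/3):
  y_3 = M₀a(2x-a)/(2EI)  [x>a] = (-4)·(4/3)·(2·(8/5)-(4/3))/(2·5000) = -28/28125 m
Superposition: y = Σ y_i = 62084/17578125 m ≈ 0.003532 m

y(8/5) = 62084/17578125 m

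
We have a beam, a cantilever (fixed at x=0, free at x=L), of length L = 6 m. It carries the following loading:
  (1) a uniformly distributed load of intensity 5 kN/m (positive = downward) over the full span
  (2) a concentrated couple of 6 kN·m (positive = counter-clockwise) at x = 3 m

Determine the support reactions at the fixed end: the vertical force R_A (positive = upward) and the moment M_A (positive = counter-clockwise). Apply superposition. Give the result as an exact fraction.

Load 1 — uniform load w=5 kN/m over full span:
  R_A = wL = 5·6 = 30 kN
  M_A = wL²/2 = 5·6²/2 = 90 kN·m
Load 2 — applied couple M₀=6 kN·m at a=3 m (b=L-a=3):
  R_A = 0 kN
  M_A = -M₀ = -6 kN·m
Superposition: R_A = 30 kN, M_A = 84 kN·m

R_A = 30 kN, M_A = 84 kN·m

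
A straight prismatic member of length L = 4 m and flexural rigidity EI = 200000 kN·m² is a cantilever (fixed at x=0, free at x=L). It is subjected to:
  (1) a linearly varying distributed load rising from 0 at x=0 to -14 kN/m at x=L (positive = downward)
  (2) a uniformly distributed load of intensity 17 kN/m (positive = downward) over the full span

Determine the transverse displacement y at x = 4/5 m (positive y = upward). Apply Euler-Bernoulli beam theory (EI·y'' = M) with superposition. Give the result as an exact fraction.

y(4/5) = -24161/292968750 m

Load 1 — triangular load w₀=-14 kN/m (0→w₀ over full span):
  y_1 = (w₀Lx³/12-w₀L²x²/6-w₀x⁵/(120L))/EI = ((-14)·4·(4/5)³/12-(-14)·4²·(4/5)²/6-(-14)·(4/5)⁵/(120·4))/200000 = 15757/146484375 m
Load 2 — uniform load w=17 kN/m over full span:
  y_2 = -wx²(x²-4Lx+6L²)/(24EI) = -17·(4/5)²·((4/5)²-4·4·(4/5)+6·4²)/(24·200000) = -2227/11718750 m
Superposition: y = Σ y_i = -24161/292968750 m ≈ -0.000082 m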